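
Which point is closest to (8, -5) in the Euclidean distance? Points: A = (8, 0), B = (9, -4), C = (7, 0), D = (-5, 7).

Distances: d(A) = 5, d(B) ≈ 1.4142, d(C) ≈ 5.099, d(D) ≈ 17.6918. Nearest: B = (9, -4) with distance 1.4142.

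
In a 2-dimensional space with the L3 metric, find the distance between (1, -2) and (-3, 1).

(Σ|x_i - y_i|^3)^(1/3) = (|1 - (-3)|^3 + |-2 - 1|^3)^(1/3)
= (4^3 + 3^3)^(1/3) = (64 + 27)^(1/3) = (91)^(1/3) ≈ 4.4979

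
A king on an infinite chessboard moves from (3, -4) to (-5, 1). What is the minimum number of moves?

max(|x_i - y_i|) = max(|3 - (-5)|, |-4 - 1|) = max(8, 5) = 8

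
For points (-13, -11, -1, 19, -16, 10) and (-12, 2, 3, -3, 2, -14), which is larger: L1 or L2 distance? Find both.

L1 = |-13 - (-12)| + |-11 - 2| + |-1 - 3| + |19 - (-3)| + |-16 - 2| + |10 - (-14)| = 1 + 13 + 4 + 22 + 18 + 24 = 82
L2 = √(1² + 13² + 4² + 22² + 18² + 24²) = √1570 ≈ 39.6232
L1 ≥ L2 always (equality iff movement is along one axis); L1 > L2 here.
Ratio L1/L2 = 82/√1570 ≈ 2.0695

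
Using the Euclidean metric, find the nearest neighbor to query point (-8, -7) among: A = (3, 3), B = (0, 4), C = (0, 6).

Distances: d(A) ≈ 14.8661, d(B) ≈ 13.6015, d(C) ≈ 15.2643. Nearest: B = (0, 4) with distance 13.6015.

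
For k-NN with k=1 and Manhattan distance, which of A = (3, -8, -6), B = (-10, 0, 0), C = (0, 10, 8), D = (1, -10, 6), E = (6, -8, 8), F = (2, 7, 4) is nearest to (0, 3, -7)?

Distances: d(A) = 15, d(B) = 20, d(C) = 22, d(D) = 27, d(E) = 32, d(F) = 17. Nearest: A = (3, -8, -6) with distance 15.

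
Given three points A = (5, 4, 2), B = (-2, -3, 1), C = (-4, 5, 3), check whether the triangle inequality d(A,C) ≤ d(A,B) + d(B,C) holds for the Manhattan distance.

d(A,B) = 7 + 7 + 1 = 15, d(B,C) = 2 + 8 + 2 = 12, d(A,C) = 9 + 1 + 1 = 11.
d(A,C) = 11 ≤ 15 + 12 = 27. Triangle inequality is satisfied.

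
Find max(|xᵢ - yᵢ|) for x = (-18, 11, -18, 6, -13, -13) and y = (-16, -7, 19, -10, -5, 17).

max(|x_i - y_i|) = max(|-18 - (-16)|, |11 - (-7)|, |-18 - 19|, |6 - (-10)|, |-13 - (-5)|, |-13 - 17|) = max(2, 18, 37, 16, 8, 30) = 37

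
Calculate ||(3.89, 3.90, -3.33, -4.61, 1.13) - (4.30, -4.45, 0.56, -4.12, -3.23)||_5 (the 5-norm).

(Σ|x_i - y_i|^5)^(1/5) = (|3.89 - 4.3|^5 + |3.9 - (-4.45)|^5 + |-3.33 - 0.56|^5 + |-4.61 - (-4.12)|^5 + |1.13 - (-3.23)|^5)^(1/5)
= (0.41^5 + 8.35^5 + 3.89^5 + 0.49^5 + 4.36^5)^(1/5) ≈ (0.0116 + 40591.2455 + 890.734 + 0.0282 + 1575.5509)^(1/5) = (43057.5702)^(1/5) ≈ 8.4491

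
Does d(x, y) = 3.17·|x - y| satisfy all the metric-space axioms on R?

Yes. Since |x - y| is a metric on R and 3.17 > 0, the positive scalar multiple 3.17·|x - y| is also a metric: scaling by a positive constant preserves non-negativity, identity (d=0 ⟺ |x-y|=0 ⟺ x=y), symmetry, and the triangle inequality.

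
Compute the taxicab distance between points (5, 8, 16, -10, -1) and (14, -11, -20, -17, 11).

Σ|x_i - y_i| = |5 - 14| + |8 - (-11)| + |16 - (-20)| + |-10 - (-17)| + |-1 - 11| = 9 + 19 + 36 + 7 + 12 = 83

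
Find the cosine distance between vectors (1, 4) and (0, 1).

With u = (1, 4), v = (0, 1):
u·v = 1·0 + 4·1 = 0 + 4 = 4.
|u| = √(1² + 4²) = √17, |v| = √(0² + 1²) = √1, so |u||v| = √(17·1) = √17.
cos θ = (u·v)/(|u||v|) = 4/√17 ≈ 0.9701
Cosine distance = 1 - cos θ ≈ 1 - 0.9701 = 0.0299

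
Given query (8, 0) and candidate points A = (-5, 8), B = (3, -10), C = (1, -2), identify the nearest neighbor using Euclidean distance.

Distances: d(A) ≈ 15.2643, d(B) ≈ 11.1803, d(C) ≈ 7.2801. Nearest: C = (1, -2) with distance 7.2801.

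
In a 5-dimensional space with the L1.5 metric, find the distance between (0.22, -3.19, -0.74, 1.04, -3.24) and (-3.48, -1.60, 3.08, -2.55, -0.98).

(Σ|x_i - y_i|^1.5)^(1/1.5) = (|0.22 - (-3.48)|^1.5 + |-3.19 - (-1.6)|^1.5 + |-0.74 - 3.08|^1.5 + |1.04 - (-2.55)|^1.5 + |-3.24 - (-0.98)|^1.5)^(1/1.5)
= (3.7^1.5 + 1.59^1.5 + 3.82^1.5 + 3.59^1.5 + 2.26^1.5)^(1/1.5) ≈ (7.1171 + 2.0049 + 7.4661 + 6.8021 + 3.3975)^(1/1.5) = (26.7877)^(1/1.5) ≈ 8.9528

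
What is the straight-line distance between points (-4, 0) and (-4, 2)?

√(Σ(x_i - y_i)²) = √((-4 - (-4))² + (0 - 2)²)
= √(0² + (-2)²) = √(0 + 4) = √4 = 2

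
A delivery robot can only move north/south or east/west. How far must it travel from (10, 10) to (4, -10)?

Σ|x_i - y_i| = |10 - 4| + |10 - (-10)| = 6 + 20 = 26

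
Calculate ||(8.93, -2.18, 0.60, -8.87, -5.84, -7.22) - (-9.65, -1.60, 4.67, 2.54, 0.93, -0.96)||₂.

√(Σ(x_i - y_i)²) = √((8.93 - (-9.65))² + (-2.18 - (-1.6))² + (0.6 - 4.67)² + (-8.87 - 2.54)² + (-5.84 - 0.93)² + (-7.22 - (-0.96))²)
= √(18.58² + (-0.58)² + (-4.07)² + (-11.41)² + (-6.77)² + (-6.26)²) = √(345.2164 + 0.3364 + 16.5649 + 130.1881 + 45.8329 + 39.1876) = √577.3263 ≈ 24.0276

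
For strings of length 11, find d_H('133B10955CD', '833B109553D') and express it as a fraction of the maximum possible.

Differing positions: 1, 10. Hamming distance = 2. The maximum possible Hamming distance for length-11 strings is 11, so d_H/11 = 2/11 ≈ 0.1818.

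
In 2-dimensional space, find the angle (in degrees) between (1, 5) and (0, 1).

With u = (1, 5), v = (0, 1):
u·v = 1·0 + 5·1 = 0 + 5 = 5.
|u| = √(1² + 5²) = √26, |v| = √(0² + 1²) = √1, so |u||v| = √(26·1) = √26.
cos θ = (u·v)/(|u||v|) = 5/√26 ≈ 0.980581
θ = arccos(0.980581) ≈ 11.31°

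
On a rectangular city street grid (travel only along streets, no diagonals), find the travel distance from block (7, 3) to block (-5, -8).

Σ|x_i - y_i| = |7 - (-5)| + |3 - (-8)| = 12 + 11 = 23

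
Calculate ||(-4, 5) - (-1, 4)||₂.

√(Σ(x_i - y_i)²) = √((-4 - (-1))² + (5 - 4)²)
= √((-3)² + 1²) = √(9 + 1) = √10 ≈ 3.1623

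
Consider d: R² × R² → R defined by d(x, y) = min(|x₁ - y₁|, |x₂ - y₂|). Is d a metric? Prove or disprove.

No. d fails identity of indiscernibles: take x = (0, 0) and y = (0, 2). Then d(x,y) = min(|0 - 0|, |0 - 2|) = min(0, 2) = 0, yet x ≠ y.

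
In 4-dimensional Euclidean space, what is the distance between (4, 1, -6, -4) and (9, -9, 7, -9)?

√(Σ(x_i - y_i)²) = √((4 - 9)² + (1 - (-9))² + (-6 - 7)² + (-4 - (-9))²)
= √((-5)² + 10² + (-13)² + 5²) = √(25 + 100 + 169 + 25) = √319 ≈ 17.8606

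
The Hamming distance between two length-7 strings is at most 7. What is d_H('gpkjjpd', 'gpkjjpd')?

Differing positions: none. Hamming distance = 0. The maximum possible Hamming distance for length-7 strings is 7, so d_H/7 = 0/7 = 0.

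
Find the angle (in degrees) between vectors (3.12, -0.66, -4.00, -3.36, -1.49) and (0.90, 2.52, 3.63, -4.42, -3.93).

With u = (3.12, -0.66, -4.00, -3.36, -1.49), v = (0.90, 2.52, 3.63, -4.42, -3.93):
u·v = 3.12·0.9 + (-0.66)·2.52 + (-4)·3.63 + (-3.36)·(-4.42) + (-1.49)·(-3.93) = 2.808 + (-1.6632) + (-14.52) + 14.8512 + 5.8557 = 7.3317.
|u| = √(3.12² + (-0.66)² + (-4)² + (-3.36)² + (-1.49)²) = √(9.7344 + 0.4356 + 16 + 11.2896 + 2.2201) = √39.6797, |v| = √(0.9² + 2.52² + 3.63² + (-4.42)² + (-3.93)²) = √(0.81 + 6.3504 + 13.1769 + 19.5364 + 15.4449) = √55.3186.
cos θ = (u·v)/(|u||v|) = 7.3317/(√39.6797·√55.3186) ≈ 0.156489
θ = arccos(0.156489) ≈ 81°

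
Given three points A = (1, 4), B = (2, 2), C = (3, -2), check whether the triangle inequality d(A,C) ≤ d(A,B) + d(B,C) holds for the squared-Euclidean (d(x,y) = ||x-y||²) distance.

d(A,B) = 1² + 2² = 5, d(B,C) = 1² + 4² = 17, d(A,C) = 2² + 6² = 40.
d(A,C) = 40 > 5 + 17 = 22. Triangle inequality is VIOLATED. (Squared-Euclidean is not a metric — this is a counterexample.)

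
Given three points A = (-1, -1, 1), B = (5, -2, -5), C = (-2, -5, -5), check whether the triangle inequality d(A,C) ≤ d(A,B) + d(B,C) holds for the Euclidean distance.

d(A,B) = √(6² + 1² + 6²) = √73 ≈ 8.544, d(B,C) = √(7² + 3² + 0²) = √58 ≈ 7.6158, d(A,C) = √(1² + 4² + 6²) = √53 ≈ 7.2801.
d(A,C) ≈ 7.2801 ≤ 8.544 + 7.6158 = 16.1598. Triangle inequality is satisfied.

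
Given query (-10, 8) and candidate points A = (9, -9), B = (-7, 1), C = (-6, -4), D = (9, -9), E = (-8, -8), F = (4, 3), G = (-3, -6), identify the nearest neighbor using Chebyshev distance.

Distances: d(A) = 19, d(B) = 7, d(C) = 12, d(D) = 19, d(E) = 16, d(F) = 14, d(G) = 14. Nearest: B = (-7, 1) with distance 7.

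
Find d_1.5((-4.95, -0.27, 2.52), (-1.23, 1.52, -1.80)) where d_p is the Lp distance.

(Σ|x_i - y_i|^1.5)^(1/1.5) = (|-4.95 - (-1.23)|^1.5 + |-0.27 - 1.52|^1.5 + |2.52 - (-1.8)|^1.5)^(1/1.5)
= (3.72^1.5 + 1.79^1.5 + 4.32^1.5)^(1/1.5) ≈ (7.1749 + 2.3949 + 8.979)^(1/1.5) = (18.5488)^(1/1.5) ≈ 7.0072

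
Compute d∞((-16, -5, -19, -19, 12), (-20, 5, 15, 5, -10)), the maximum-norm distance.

max(|x_i - y_i|) = max(|-16 - (-20)|, |-5 - 5|, |-19 - 15|, |-19 - 5|, |12 - (-10)|) = max(4, 10, 34, 24, 22) = 34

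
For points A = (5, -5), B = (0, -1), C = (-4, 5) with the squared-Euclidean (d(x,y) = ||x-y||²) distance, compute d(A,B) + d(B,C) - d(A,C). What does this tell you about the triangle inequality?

d(A,B) = 5² + 4² = 41, d(B,C) = 4² + 6² = 52, d(A,C) = 9² + 10² = 181.
d(A,B) + d(B,C) - d(A,C) = 41 + 52 - 181 = 93 - 181 = -88. This is < 0, so the triangle inequality FAILS for these points (squared-Euclidean is not a metric).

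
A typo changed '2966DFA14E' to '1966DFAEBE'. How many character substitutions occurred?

Differing positions: 1, 8, 9. Hamming distance = 3.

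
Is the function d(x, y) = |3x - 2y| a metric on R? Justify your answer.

No. d fails symmetry: d(2, 9) = |3·2 - 2·9| = |-12| = 12, but d(9, 2) = |3·9 - 2·2| = |23| = 23. Since 12 ≠ 23, d(x,y) ≠ d(y,x) in general.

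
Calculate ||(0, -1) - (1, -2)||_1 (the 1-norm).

Σ|x_i - y_i| = |0 - 1| + |-1 - (-2)| = 1 + 1 = 2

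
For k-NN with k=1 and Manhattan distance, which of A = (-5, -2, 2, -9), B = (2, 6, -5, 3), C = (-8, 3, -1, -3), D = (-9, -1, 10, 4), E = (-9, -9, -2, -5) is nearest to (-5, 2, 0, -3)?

Distances: d(A) = 12, d(B) = 22, d(C) = 5, d(D) = 24, d(E) = 19. Nearest: C = (-8, 3, -1, -3) with distance 5.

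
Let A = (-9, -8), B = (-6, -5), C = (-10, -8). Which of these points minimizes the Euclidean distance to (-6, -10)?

Distances: d(A) ≈ 3.6056, d(B) = 5, d(C) ≈ 4.4721. Nearest: A = (-9, -8) with distance 3.6056.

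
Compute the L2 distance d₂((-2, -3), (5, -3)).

√(Σ(x_i - y_i)²) = √((-2 - 5)² + (-3 - (-3))²)
= √((-7)² + 0²) = √(49 + 0) = √49 = 7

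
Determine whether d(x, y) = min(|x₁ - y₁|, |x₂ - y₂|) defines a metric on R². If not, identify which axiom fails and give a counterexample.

No. d fails identity of indiscernibles: take x = (3, 0) and y = (3, 4). Then d(x,y) = min(|3 - 3|, |0 - 4|) = min(0, 4) = 0, yet x ≠ y.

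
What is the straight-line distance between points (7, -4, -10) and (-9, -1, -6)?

√(Σ(x_i - y_i)²) = √((7 - (-9))² + (-4 - (-1))² + (-10 - (-6))²)
= √(16² + (-3)² + (-4)²) = √(256 + 9 + 16) = √281 ≈ 16.7631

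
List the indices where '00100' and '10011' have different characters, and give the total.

Differing positions: 1, 3, 4, 5. Hamming distance = 4.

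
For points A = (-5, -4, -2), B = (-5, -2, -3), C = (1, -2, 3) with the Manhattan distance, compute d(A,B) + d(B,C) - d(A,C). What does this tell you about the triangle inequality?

d(A,B) = 0 + 2 + 1 = 3, d(B,C) = 6 + 0 + 6 = 12, d(A,C) = 6 + 2 + 5 = 13.
d(A,B) + d(B,C) - d(A,C) = 3 + 12 - 13 = 15 - 13 = 2. This is ≥ 0, so the triangle inequality holds for these points.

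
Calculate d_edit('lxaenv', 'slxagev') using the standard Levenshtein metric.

Let D[i][j] be the edit distance between the first i characters of 'lxaenv' and the first j characters of 'slxagev', with D[i][0] = i, D[0][j] = j, and D[i][j] = D[i-1][j-1] if the characters match, else 1 + min(D[i-1][j], D[i][j-1], D[i-1][j-1]). Filling the table (rows: prefixes of 'lxaenv', columns: prefixes of 'slxagev'):
     ε  s  l  x  a  g  e  v
  ε  0  1  2  3  4  5  6  7
  l  1  1  1  2  3  4  5  6
  x  2  2  2  1  2  3  4  5
  a  3  3  3  2  1  2  3  4
  e  4  4  4  3  2  2  2  3
  n  5  5  5  4  3  3  3  3
  v  6  6  6  5  4  4  4  3
The bottom-right entry gives D[6][7] = 3, so no sequence of fewer than 3 edits works. Backtracking through the table gives one optimal edit sequence (3 edits):
  lxaenv → slxaenv (ins s @1)
  slxaenv → slxagnv (sub e→g @5)
  slxagnv → slxagev (sub n→e @6)
Edit distance = 3.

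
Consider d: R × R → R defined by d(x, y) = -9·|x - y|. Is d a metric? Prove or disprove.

No. With c = -9 < 0, d fails non-negativity: d(5, 6) = -9·|5 - 6| = -9·1 = -9 < 0.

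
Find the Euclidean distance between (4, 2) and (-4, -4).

√(Σ(x_i - y_i)²) = √((4 - (-4))² + (2 - (-4))²)
= √(8² + 6²) = √(64 + 36) = √100 = 10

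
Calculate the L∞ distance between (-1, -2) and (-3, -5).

max(|x_i - y_i|) = max(|-1 - (-3)|, |-2 - (-5)|) = max(2, 3) = 3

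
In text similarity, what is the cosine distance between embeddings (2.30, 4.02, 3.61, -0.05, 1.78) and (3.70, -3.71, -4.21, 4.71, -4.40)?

With u = (2.30, 4.02, 3.61, -0.05, 1.78), v = (3.70, -3.71, -4.21, 4.71, -4.40):
u·v = 2.3·3.7 + 4.02·(-3.71) + 3.61·(-4.21) + (-0.05)·4.71 + 1.78·(-4.4) = 8.51 + (-14.9142) + (-15.1981) + (-0.2355) + (-7.832) = -29.6698.
|u| = √(2.3² + 4.02² + 3.61² + (-0.05)² + 1.78²) = √(5.29 + 16.1604 + 13.0321 + 0.0025 + 3.1684) = √37.6534, |v| = √(3.7² + (-3.71)² + (-4.21)² + 4.71² + (-4.4)²) = √(13.69 + 13.7641 + 17.7241 + 22.1841 + 19.36) = √86.7223.
cos θ = (u·v)/(|u||v|) = -29.6698/(√37.6534·√86.7223) ≈ -0.5192
Cosine distance = 1 - cos θ ≈ 1 - (-0.5192) = 1.5192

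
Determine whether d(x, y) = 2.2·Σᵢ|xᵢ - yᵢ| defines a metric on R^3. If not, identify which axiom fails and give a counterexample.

Yes. The L1 (Manhattan) norm induces a metric on R^3, and multiplying a metric by a positive constant 2.2 > 0 preserves all four axioms: non-negativity (2.2·||x-y|| ≥ 0), identity (2.2·||x-y|| = 0 ⟺ ||x-y|| = 0 ⟺ x = y), symmetry (||x-y|| = ||y-x||), and the triangle inequality (2.2·||x-z|| ≤ 2.2·||x-y|| + 2.2·||y-z||). So d is a metric.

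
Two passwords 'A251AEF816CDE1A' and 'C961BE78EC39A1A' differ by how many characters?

Differing positions: 1, 2, 3, 5, 7, 9, 10, 11, 12, 13. Hamming distance = 10.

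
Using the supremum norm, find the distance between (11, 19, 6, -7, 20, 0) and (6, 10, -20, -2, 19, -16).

max(|x_i - y_i|) = max(|11 - 6|, |19 - 10|, |6 - (-20)|, |-7 - (-2)|, |20 - 19|, |0 - (-16)|) = max(5, 9, 26, 5, 1, 16) = 26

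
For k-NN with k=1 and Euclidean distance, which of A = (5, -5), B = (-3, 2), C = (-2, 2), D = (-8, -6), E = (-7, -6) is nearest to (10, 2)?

Distances: d(A) ≈ 8.6023, d(B) = 13, d(C) = 12, d(D) ≈ 19.6977, d(E) ≈ 18.7883. Nearest: A = (5, -5) with distance 8.6023.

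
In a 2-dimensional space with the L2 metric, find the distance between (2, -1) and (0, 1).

(Σ|x_i - y_i|^2)^(1/2) = (|2 - 0|^2 + |-1 - 1|^2)^(1/2)
= (2^2 + 2^2)^(1/2) = (4 + 4)^(1/2) = (8)^(1/2) ≈ 2.8284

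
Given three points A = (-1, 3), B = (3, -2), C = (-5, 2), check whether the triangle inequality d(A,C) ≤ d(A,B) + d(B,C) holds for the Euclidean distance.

d(A,B) = √(4² + 5²) = √41 ≈ 6.4031, d(B,C) = √(8² + 4²) = √80 ≈ 8.9443, d(A,C) = √(4² + 1²) = √17 ≈ 4.1231.
d(A,C) ≈ 4.1231 ≤ 6.4031 + 8.9443 = 15.3474. Triangle inequality is satisfied.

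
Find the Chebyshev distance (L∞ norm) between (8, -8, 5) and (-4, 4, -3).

max(|x_i - y_i|) = max(|8 - (-4)|, |-8 - 4|, |5 - (-3)|) = max(12, 12, 8) = 12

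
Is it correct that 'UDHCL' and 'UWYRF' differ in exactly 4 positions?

Differing positions: 2, 3, 4, 5. Hamming distance = 4, so the claim is true.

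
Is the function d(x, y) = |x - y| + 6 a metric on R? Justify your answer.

No. d fails identity of indiscernibles (specifically d(x,x) = 0): d(7, 7) = |7 - 7| + 6 = 0 + 6 = 6 ≠ 0.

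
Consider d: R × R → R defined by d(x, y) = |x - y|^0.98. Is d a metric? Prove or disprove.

Yes. With 0 < p = 0.98 ≤ 1, d(x,y) = |x-y|^0.98 is a metric on R. Non-negativity and symmetry are immediate; |x-y|^0.98 = 0 ⟺ |x-y| = 0 ⟺ x = y. For the triangle inequality, the function t ↦ t^0.98 is subadditive on [0,∞) when p ≤ 1, so |x-z|^0.98 ≤ (|x-y| + |y-z|)^0.98 ≤ |x-y|^0.98 + |y-z|^0.98.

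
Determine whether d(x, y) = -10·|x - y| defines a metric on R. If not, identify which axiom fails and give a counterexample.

No. With c = -10 < 0, d fails non-negativity: d(2, 9) = -10·|2 - 9| = -10·7 = -70 < 0.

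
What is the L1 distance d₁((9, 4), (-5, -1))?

Σ|x_i - y_i| = |9 - (-5)| + |4 - (-1)| = 14 + 5 = 19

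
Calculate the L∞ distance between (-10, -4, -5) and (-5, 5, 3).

max(|x_i - y_i|) = max(|-10 - (-5)|, |-4 - 5|, |-5 - 3|) = max(5, 9, 8) = 9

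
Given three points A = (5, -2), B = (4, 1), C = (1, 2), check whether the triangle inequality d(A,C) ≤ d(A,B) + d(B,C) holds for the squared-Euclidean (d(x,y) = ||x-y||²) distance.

d(A,B) = 1² + 3² = 10, d(B,C) = 3² + 1² = 10, d(A,C) = 4² + 4² = 32.
d(A,C) = 32 > 10 + 10 = 20. Triangle inequality is VIOLATED. (Squared-Euclidean is not a metric — this is a counterexample.)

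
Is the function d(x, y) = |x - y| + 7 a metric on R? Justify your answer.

No. d fails identity of indiscernibles (specifically d(x,x) = 0): d(1, 1) = |1 - 1| + 7 = 0 + 7 = 7 ≠ 0.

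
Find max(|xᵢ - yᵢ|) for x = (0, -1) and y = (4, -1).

max(|x_i - y_i|) = max(|0 - 4|, |-1 - (-1)|) = max(4, 0) = 4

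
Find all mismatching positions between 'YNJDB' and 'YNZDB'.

Differing positions: 3. Hamming distance = 1.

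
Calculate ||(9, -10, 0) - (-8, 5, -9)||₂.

√(Σ(x_i - y_i)²) = √((9 - (-8))² + (-10 - 5)² + (0 - (-9))²)
= √(17² + (-15)² + 9²) = √(289 + 225 + 81) = √595 ≈ 24.3926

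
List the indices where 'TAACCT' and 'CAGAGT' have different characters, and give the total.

Differing positions: 1, 3, 4, 5. Hamming distance = 4.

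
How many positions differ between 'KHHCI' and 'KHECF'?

Differing positions: 3, 5. Hamming distance = 2.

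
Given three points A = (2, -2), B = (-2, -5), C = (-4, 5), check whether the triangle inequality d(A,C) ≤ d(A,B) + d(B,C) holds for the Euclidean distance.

d(A,B) = √(4² + 3²) = √25 = 5, d(B,C) = √(2² + 10²) = √104 ≈ 10.198, d(A,C) = √(6² + 7²) = √85 ≈ 9.2195.
d(A,C) ≈ 9.2195 ≤ 5 + 10.198 = 15.198. Triangle inequality is satisfied.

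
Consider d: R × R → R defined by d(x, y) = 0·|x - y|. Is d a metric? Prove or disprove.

No. With c = 0, d(x,y) = 0 for all x, y. This fails identity of indiscernibles: d(4, 12) = 0 but 4 ≠ 12.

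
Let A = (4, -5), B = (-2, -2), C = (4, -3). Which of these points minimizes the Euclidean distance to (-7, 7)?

Distances: d(A) ≈ 16.2788, d(B) ≈ 10.2956, d(C) ≈ 14.8661. Nearest: B = (-2, -2) with distance 10.2956.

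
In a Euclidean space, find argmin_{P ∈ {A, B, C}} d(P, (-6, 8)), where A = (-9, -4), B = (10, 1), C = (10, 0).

Distances: d(A) ≈ 12.3693, d(B) ≈ 17.4642, d(C) ≈ 17.8885. Nearest: A = (-9, -4) with distance 12.3693.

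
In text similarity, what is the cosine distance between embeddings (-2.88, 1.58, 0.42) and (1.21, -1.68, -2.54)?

With u = (-2.88, 1.58, 0.42), v = (1.21, -1.68, -2.54):
u·v = (-2.88)·1.21 + 1.58·(-1.68) + 0.42·(-2.54) = (-3.4848) + (-2.6544) + (-1.0668) = -7.206.
|u| = √((-2.88)² + 1.58² + 0.42²) = √(8.2944 + 2.4964 + 0.1764) = √10.9672, |v| = √(1.21² + (-1.68)² + (-2.54)²) = √(1.4641 + 2.8224 + 6.4516) = √10.7381.
cos θ = (u·v)/(|u||v|) = -7.206/(√10.9672·√10.7381) ≈ -0.664
Cosine distance = 1 - cos θ ≈ 1 - (-0.664) = 1.664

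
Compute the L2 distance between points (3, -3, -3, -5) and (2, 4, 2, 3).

(Σ|x_i - y_i|^2)^(1/2) = (|3 - 2|^2 + |-3 - 4|^2 + |-3 - 2|^2 + |-5 - 3|^2)^(1/2)
= (1^2 + 7^2 + 5^2 + 8^2)^(1/2) = (1 + 49 + 25 + 64)^(1/2) = (139)^(1/2) ≈ 11.7898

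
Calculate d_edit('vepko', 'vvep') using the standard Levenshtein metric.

Let D[i][j] be the edit distance between the first i characters of 'vepko' and the first j characters of 'vvep', with D[i][0] = i, D[0][j] = j, and D[i][j] = D[i-1][j-1] if the characters match, else 1 + min(D[i-1][j], D[i][j-1], D[i-1][j-1]). Filling the table (rows: prefixes of 'vepko', columns: prefixes of 'vvep'):
     ε  v  v  e  p
  ε  0  1  2  3  4
  v  1  0  1  2  3
  e  2  1  1  1  2
  p  3  2  2  2  1
  k  4  3  3  3  2
  o  5  4  4  4  3
The bottom-right entry gives D[5][4] = 3, so no sequence of fewer than 3 edits works. Backtracking through the table gives one optimal edit sequence (3 edits):
  vepko → vvepko (ins v @1)
  vvepko → vvepo (del k @5)
  vvepo → vvep (del o @5)
Edit distance = 3.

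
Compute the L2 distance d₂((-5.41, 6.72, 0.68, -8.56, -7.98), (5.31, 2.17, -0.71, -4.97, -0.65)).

√(Σ(x_i - y_i)²) = √((-5.41 - 5.31)² + (6.72 - 2.17)² + (0.68 - (-0.71))² + (-8.56 - (-4.97))² + (-7.98 - (-0.65))²)
= √((-10.72)² + 4.55² + 1.39² + (-3.59)² + (-7.33)²) = √(114.9184 + 20.7025 + 1.9321 + 12.8881 + 53.7289) = √204.17 ≈ 14.2888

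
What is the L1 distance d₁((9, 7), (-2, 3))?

Σ|x_i - y_i| = |9 - (-2)| + |7 - 3| = 11 + 4 = 15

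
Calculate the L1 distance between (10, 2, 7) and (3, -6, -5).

Σ|x_i - y_i| = |10 - 3| + |2 - (-6)| + |7 - (-5)| = 7 + 8 + 12 = 27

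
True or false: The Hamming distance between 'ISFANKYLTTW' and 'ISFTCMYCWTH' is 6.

Differing positions: 4, 5, 6, 8, 9, 11. Hamming distance = 6, so the claim is true.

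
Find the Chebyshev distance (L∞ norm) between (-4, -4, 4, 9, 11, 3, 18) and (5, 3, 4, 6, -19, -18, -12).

max(|x_i - y_i|) = max(|-4 - 5|, |-4 - 3|, |4 - 4|, |9 - 6|, |11 - (-19)|, |3 - (-18)|, |18 - (-12)|) = max(9, 7, 0, 3, 30, 21, 30) = 30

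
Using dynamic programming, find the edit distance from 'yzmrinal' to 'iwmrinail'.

Let D[i][j] be the edit distance between the first i characters of 'yzmrinal' and the first j characters of 'iwmrinail', with D[i][0] = i, D[0][j] = j, and D[i][j] = D[i-1][j-1] if the characters match, else 1 + min(D[i-1][j], D[i][j-1], D[i-1][j-1]). Filling the table (rows: prefixes of 'yzmrinal', columns: prefixes of 'iwmrinail'):
     ε  i  w  m  r  i  n  a  i  l
  ε  0  1  2  3  4  5  6  7  8  9
  y  1  1  2  3  4  5  6  7  8  9
  z  2  2  2  3  4  5  6  7  8  9
  m  3  3  3  2  3  4  5  6  7  8
  r  4  4  4  3  2  3  4  5  6  7
  i  5  4  5  4  3  2  3  4  5  6
  n  6  5  5  5  4  3  2  3  4  5
  a  7  6  6  6  5  4  3  2  3  4
  l  8  7  7  7  6  5  4  3  3  3
The bottom-right entry gives D[8][9] = 3, so no sequence of fewer than 3 edits works. Backtracking through the table gives one optimal edit sequence (3 edits):
  yzmrinal → izmrinal (sub y→i @1)
  izmrinal → iwmrinal (sub z→w @2)
  iwmrinal → iwmrinail (ins i @8)
Edit distance = 3.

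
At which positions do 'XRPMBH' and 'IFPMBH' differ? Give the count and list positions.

Differing positions: 1, 2. Hamming distance = 2.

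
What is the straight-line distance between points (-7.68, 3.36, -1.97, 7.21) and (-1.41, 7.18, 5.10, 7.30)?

√(Σ(x_i - y_i)²) = √((-7.68 - (-1.41))² + (3.36 - 7.18)² + (-1.97 - 5.1)² + (7.21 - 7.3)²)
= √((-6.27)² + (-3.82)² + (-7.07)² + (-0.09)²) = √(39.3129 + 14.5924 + 49.9849 + 0.0081) = √103.8983 ≈ 10.1931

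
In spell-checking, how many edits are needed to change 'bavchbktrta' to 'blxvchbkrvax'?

Let D[i][j] be the edit distance between the first i characters of 'bavchbktrta' and the first j characters of 'blxvchbkrvax', with D[i][0] = i, D[0][j] = j, and D[i][j] = D[i-1][j-1] if the characters match, else 1 + min(D[i-1][j], D[i][j-1], D[i-1][j-1]). Filling the table (rows: prefixes of 'bavchbktrta', columns: prefixes of 'blxvchbkrvax'):
     ε  b  l  x  v  c  h  b  k  r  v  a  x
  ε  0  1  2  3  4  5  6  7  8  9 10 11 12
  b  1  0  1  2  3  4  5  6  7  8  9 10 11
  a  2  1  1  2  3  4  5  6  7  8  9  9 10
  v  3  2  2  2  2  3  4  5  6  7  8  9 10
  c  4  3  3  3  3  2  3  4  5  6  7  8  9
  h  5  4  4  4  4  3  2  3  4  5  6  7  8
  b  6  5  5  5  5  4  3  2  3  4  5  6  7
  k  7  6  6  6  6  5  4  3  2  3  4  5  6
  t  8  7  7  7  7  6  5  4  3  3  4  5  6
  r  9  8  8  8  8  7  6  5  4  3  4  5  6
  t 10  9  9  9  9  8  7  6  5  4  4  5  6
  a 11 10 10 10 10  9  8  7  6  5  5  4  5
The bottom-right entry gives D[11][12] = 5, so no sequence of fewer than 5 edits works. Backtracking through the table gives one optimal edit sequence (5 edits):
  bavchbktrta → blavchbktrta (ins l @2)
  blavchbktrta → blxvchbktrta (sub a→x @3)
  blxvchbktrta → blxvchbkrta (del t @9)
  blxvchbkrta → blxvchbkrva (sub t→v @10)
  blxvchbkrva → blxvchbkrvax (ins x @12)
Edit distance = 5.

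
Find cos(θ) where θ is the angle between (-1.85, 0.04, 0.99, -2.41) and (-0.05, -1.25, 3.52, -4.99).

With u = (-1.85, 0.04, 0.99, -2.41), v = (-0.05, -1.25, 3.52, -4.99):
u·v = (-1.85)·(-0.05) + 0.04·(-1.25) + 0.99·3.52 + (-2.41)·(-4.99) = 0.0925 + (-0.05) + 3.4848 + 12.0259 = 15.5532.
|u| = √((-1.85)² + 0.04² + 0.99² + (-2.41)²) = √(3.4225 + 0.0016 + 0.9801 + 5.8081) = √10.2123, |v| = √((-0.05)² + (-1.25)² + 3.52² + (-4.99)²) = √(0.0025 + 1.5625 + 12.3904 + 24.9001) = √38.8555.
cos θ = (u·v)/(|u||v|) = 15.5532/(√10.2123·√38.8555) ≈ 0.7808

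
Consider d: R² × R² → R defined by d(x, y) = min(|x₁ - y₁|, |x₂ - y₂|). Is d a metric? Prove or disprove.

No. d fails identity of indiscernibles: take x = (1, 0) and y = (1, 6). Then d(x,y) = min(|1 - 1|, |0 - 6|) = min(0, 6) = 0, yet x ≠ y.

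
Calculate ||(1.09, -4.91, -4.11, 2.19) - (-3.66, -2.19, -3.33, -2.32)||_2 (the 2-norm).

(Σ|x_i - y_i|^2)^(1/2) = (|1.09 - (-3.66)|^2 + |-4.91 - (-2.19)|^2 + |-4.11 - (-3.33)|^2 + |2.19 - (-2.32)|^2)^(1/2)
= (4.75^2 + 2.72^2 + 0.78^2 + 4.51^2)^(1/2) = (22.5625 + 7.3984 + 0.6084 + 20.3401)^(1/2) = (50.9094)^(1/2) ≈ 7.1351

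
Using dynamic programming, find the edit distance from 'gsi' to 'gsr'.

Let D[i][j] be the edit distance between the first i characters of 'gsi' and the first j characters of 'gsr', with D[i][0] = i, D[0][j] = j, and D[i][j] = D[i-1][j-1] if the characters match, else 1 + min(D[i-1][j], D[i][j-1], D[i-1][j-1]). Filling the table (rows: prefixes of 'gsi', columns: prefixes of 'gsr'):
     ε  g  s  r
  ε  0  1  2  3
  g  1  0  1  2
  s  2  1  0  1
  i  3  2  1  1
The bottom-right entry gives D[3][3] = 1, so no sequence of fewer than 1 edit works. Backtracking through the table gives one optimal edit sequence (1 edit):
  gsi → gsr (sub i→r @3)
Edit distance = 1.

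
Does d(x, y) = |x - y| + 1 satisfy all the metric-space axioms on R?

No. d fails identity of indiscernibles (specifically d(x,x) = 0): d(-2, -2) = |-2 - (-2)| + 1 = 0 + 1 = 1 ≠ 0.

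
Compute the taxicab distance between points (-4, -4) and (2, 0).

Σ|x_i - y_i| = |-4 - 2| + |-4 - 0| = 6 + 4 = 10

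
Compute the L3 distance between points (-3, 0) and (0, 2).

(Σ|x_i - y_i|^3)^(1/3) = (|-3 - 0|^3 + |0 - 2|^3)^(1/3)
= (3^3 + 2^3)^(1/3) = (27 + 8)^(1/3) = (35)^(1/3) ≈ 3.2711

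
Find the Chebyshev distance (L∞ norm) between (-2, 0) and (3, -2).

max(|x_i - y_i|) = max(|-2 - 3|, |0 - (-2)|) = max(5, 2) = 5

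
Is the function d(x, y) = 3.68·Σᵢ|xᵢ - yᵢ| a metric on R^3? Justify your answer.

Yes. The L1 (Manhattan) norm induces a metric on R^3, and multiplying a metric by a positive constant 3.68 > 0 preserves all four axioms: non-negativity (3.68·||x-y|| ≥ 0), identity (3.68·||x-y|| = 0 ⟺ ||x-y|| = 0 ⟺ x = y), symmetry (||x-y|| = ||y-x||), and the triangle inequality (3.68·||x-z|| ≤ 3.68·||x-y|| + 3.68·||y-z||). So d is a metric.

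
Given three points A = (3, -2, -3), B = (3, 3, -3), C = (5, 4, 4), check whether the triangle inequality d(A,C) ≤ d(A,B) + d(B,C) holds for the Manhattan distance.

d(A,B) = 0 + 5 + 0 = 5, d(B,C) = 2 + 1 + 7 = 10, d(A,C) = 2 + 6 + 7 = 15.
d(A,C) = 15 ≤ 5 + 10 = 15. Triangle inequality is satisfied.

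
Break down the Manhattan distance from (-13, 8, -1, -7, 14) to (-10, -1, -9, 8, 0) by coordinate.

Σ|x_i - y_i| = |-13 - (-10)| + |8 - (-1)| + |-1 - (-9)| + |-7 - 8| + |14 - 0| = 3 + 9 + 8 + 15 + 14 = 49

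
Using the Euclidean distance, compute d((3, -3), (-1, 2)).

(Σ|x_i - y_i|^2)^(1/2) = (|3 - (-1)|^2 + |-3 - 2|^2)^(1/2)
= (4^2 + 5^2)^(1/2) = (16 + 25)^(1/2) = (41)^(1/2) ≈ 6.4031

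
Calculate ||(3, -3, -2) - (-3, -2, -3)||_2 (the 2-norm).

(Σ|x_i - y_i|^2)^(1/2) = (|3 - (-3)|^2 + |-3 - (-2)|^2 + |-2 - (-3)|^2)^(1/2)
= (6^2 + 1^2 + 1^2)^(1/2) = (36 + 1 + 1)^(1/2) = (38)^(1/2) ≈ 6.1644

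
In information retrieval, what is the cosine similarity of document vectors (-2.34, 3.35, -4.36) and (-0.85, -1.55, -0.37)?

With u = (-2.34, 3.35, -4.36), v = (-0.85, -1.55, -0.37):
u·v = (-2.34)·(-0.85) + 3.35·(-1.55) + (-4.36)·(-0.37) = 1.989 + (-5.1925) + 1.6132 = -1.5903.
|u| = √((-2.34)² + 3.35² + (-4.36)²) = √(5.4756 + 11.2225 + 19.0096) = √35.7077, |v| = √((-0.85)² + (-1.55)² + (-0.37)²) = √(0.7225 + 2.4025 + 0.1369) = √3.2619.
cos θ = (u·v)/(|u||v|) = -1.5903/(√35.7077·√3.2619) ≈ -0.1474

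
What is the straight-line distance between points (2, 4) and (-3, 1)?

√(Σ(x_i - y_i)²) = √((2 - (-3))² + (4 - 1)²)
= √(5² + 3²) = √(25 + 9) = √34 ≈ 5.831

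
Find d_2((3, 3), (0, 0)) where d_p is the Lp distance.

(Σ|x_i - y_i|^2)^(1/2) = (|3 - 0|^2 + |3 - 0|^2)^(1/2)
= (3^2 + 3^2)^(1/2) = (9 + 9)^(1/2) = (18)^(1/2) ≈ 4.2426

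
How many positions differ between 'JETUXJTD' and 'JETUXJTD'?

Differing positions: none. Hamming distance = 0.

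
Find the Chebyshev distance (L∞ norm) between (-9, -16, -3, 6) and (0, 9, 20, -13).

max(|x_i - y_i|) = max(|-9 - 0|, |-16 - 9|, |-3 - 20|, |6 - (-13)|) = max(9, 25, 23, 19) = 25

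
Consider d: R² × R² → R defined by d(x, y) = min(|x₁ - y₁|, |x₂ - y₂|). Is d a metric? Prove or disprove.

No. d fails identity of indiscernibles: take x = (4, 0) and y = (4, 8). Then d(x,y) = min(|4 - 4|, |0 - 8|) = min(0, 8) = 0, yet x ≠ y.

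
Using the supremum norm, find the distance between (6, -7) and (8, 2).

max(|x_i - y_i|) = max(|6 - 8|, |-7 - 2|) = max(2, 9) = 9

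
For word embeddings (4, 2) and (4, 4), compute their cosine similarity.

With u = (4, 2), v = (4, 4):
u·v = 4·4 + 2·4 = 16 + 8 = 24.
|u| = √(4² + 2²) = √20, |v| = √(4² + 4²) = √32, so |u||v| = √(20·32) = √640.
cos θ = (u·v)/(|u||v|) = 24/√640 ≈ 0.9487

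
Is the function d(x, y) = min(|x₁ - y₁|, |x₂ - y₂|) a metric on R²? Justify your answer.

No. d fails identity of indiscernibles: take x = (-3, 0) and y = (-3, 2). Then d(x,y) = min(|-3 - (-3)|, |0 - 2|) = min(0, 2) = 0, yet x ≠ y.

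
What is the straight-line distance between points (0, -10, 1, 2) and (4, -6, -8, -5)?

√(Σ(x_i - y_i)²) = √((0 - 4)² + (-10 - (-6))² + (1 - (-8))² + (2 - (-5))²)
= √((-4)² + (-4)² + 9² + 7²) = √(16 + 16 + 81 + 49) = √162 ≈ 12.7279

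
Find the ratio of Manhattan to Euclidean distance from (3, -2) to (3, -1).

L1 = |3 - 3| + |-2 - (-1)| = 0 + 1 = 1
L2 = √(0² + 1²) = √1 = 1
L1 ≥ L2 always (equality iff movement is along one axis); L1 = L2 here (movement is along a single axis).
Ratio L1/L2 = 1/1 = 1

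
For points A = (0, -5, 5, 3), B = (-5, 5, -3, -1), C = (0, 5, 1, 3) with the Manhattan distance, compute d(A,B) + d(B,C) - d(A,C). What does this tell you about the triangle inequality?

d(A,B) = 5 + 10 + 8 + 4 = 27, d(B,C) = 5 + 0 + 4 + 4 = 13, d(A,C) = 0 + 10 + 4 + 0 = 14.
d(A,B) + d(B,C) - d(A,C) = 27 + 13 - 14 = 40 - 14 = 26. This is ≥ 0, so the triangle inequality holds for these points.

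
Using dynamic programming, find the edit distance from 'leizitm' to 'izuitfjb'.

Let D[i][j] be the edit distance between the first i characters of 'leizitm' and the first j characters of 'izuitfjb', with D[i][0] = i, D[0][j] = j, and D[i][j] = D[i-1][j-1] if the characters match, else 1 + min(D[i-1][j], D[i][j-1], D[i-1][j-1]). Filling the table (rows: prefixes of 'leizitm', columns: prefixes of 'izuitfjb'):
     ε  i  z  u  i  t  f  j  b
  ε  0  1  2  3  4  5  6  7  8
  l  1  1  2  3  4  5  6  7  8
  e  2  2  2  3  4  5  6  7  8
  i  3  2  3  3  3  4  5  6  7
  z  4  3  2  3  4  4  5  6  7
  i  5  4  3  3  3  4  5  6  7
  t  6  5  4  4  4  3  4  5  6
  m  7  6  5  5  5  4  4  5  6
The bottom-right entry gives D[7][8] = 6, so no sequence of fewer than 6 edits works. Backtracking through the table gives one optimal edit sequence (6 edits):
  leizitm → eizitm (del l @1)
  eizitm → izitm (del e @1)
  izitm → izuitm (ins u @3)
  izuitm → izuitfm (ins f @6)
  izuitfm → izuitfjm (ins j @7)
  izuitfjm → izuitfjb (sub m→b @8)
Edit distance = 6.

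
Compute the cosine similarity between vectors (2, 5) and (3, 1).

With u = (2, 5), v = (3, 1):
u·v = 2·3 + 5·1 = 6 + 5 = 11.
|u| = √(2² + 5²) = √29, |v| = √(3² + 1²) = √10, so |u||v| = √(29·10) = √290.
cos θ = (u·v)/(|u||v|) = 11/√290 ≈ 0.6459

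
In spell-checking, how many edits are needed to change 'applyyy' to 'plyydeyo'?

Let D[i][j] be the edit distance between the first i characters of 'applyyy' and the first j characters of 'plyydeyo', with D[i][0] = i, D[0][j] = j, and D[i][j] = D[i-1][j-1] if the characters match, else 1 + min(D[i-1][j], D[i][j-1], D[i-1][j-1]). Filling the table (rows: prefixes of 'applyyy', columns: prefixes of 'plyydeyo'):
     ε  p  l  y  y  d  e  y  o
  ε  0  1  2  3  4  5  6  7  8
  a  1  1  2  3  4  5  6  7  8
  p  2  1  2  3  4  5  6  7  8
  p  3  2  2  3  4  5  6  7  8
  l  4  3  2  3  4  5  6  7  8
  y  5  4  3  2  3  4  5  6  7
  y  6  5  4  3  2  3  4  5  6
  y  7  6  5  4  3  3  4  4  5
The bottom-right entry gives D[7][8] = 5, so no sequence of fewer than 5 edits works. Backtracking through the table gives one optimal edit sequence (5 edits):
  applyyy → pplyyy (del a @1)
  pplyyy → plyyy (del p @1)
  plyyy → plyydy (ins d @5)
  plyydy → plyydey (ins e @6)
  plyydey → plyydeyo (ins o @8)
Edit distance = 5.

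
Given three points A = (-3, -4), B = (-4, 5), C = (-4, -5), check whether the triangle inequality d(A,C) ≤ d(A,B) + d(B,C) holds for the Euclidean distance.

d(A,B) = √(1² + 9²) = √82 ≈ 9.0554, d(B,C) = √(0² + 10²) = √100 = 10, d(A,C) = √(1² + 1²) = √2 ≈ 1.4142.
d(A,C) ≈ 1.4142 ≤ 9.0554 + 10 = 19.0554. Triangle inequality is satisfied.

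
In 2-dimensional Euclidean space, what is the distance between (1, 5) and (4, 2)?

√(Σ(x_i - y_i)²) = √((1 - 4)² + (5 - 2)²)
= √((-3)² + 3²) = √(9 + 9) = √18 ≈ 4.2426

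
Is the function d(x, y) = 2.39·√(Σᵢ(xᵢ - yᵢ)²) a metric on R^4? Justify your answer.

Yes. The L2 (Euclidean) norm induces a metric on R^4, and multiplying a metric by a positive constant 2.39 > 0 preserves all four axioms: non-negativity (2.39·||x-y|| ≥ 0), identity (2.39·||x-y|| = 0 ⟺ ||x-y|| = 0 ⟺ x = y), symmetry (||x-y|| = ||y-x||), and the triangle inequality (2.39·||x-z|| ≤ 2.39·||x-y|| + 2.39·||y-z||). So d is a metric.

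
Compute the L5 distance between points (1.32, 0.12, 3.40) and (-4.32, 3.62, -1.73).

(Σ|x_i - y_i|^5)^(1/5) = (|1.32 - (-4.32)|^5 + |0.12 - 3.62|^5 + |3.4 - (-1.73)|^5)^(1/5)
= (5.64^5 + 3.5^5 + 5.13^5)^(1/5) ≈ (5706.8377 + 525.2188 + 3552.9314)^(1/5) = (9784.9879)^(1/5) ≈ 6.2822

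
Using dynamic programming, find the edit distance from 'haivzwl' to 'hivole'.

Let D[i][j] be the edit distance between the first i characters of 'haivzwl' and the first j characters of 'hivole', with D[i][0] = i, D[0][j] = j, and D[i][j] = D[i-1][j-1] if the characters match, else 1 + min(D[i-1][j], D[i][j-1], D[i-1][j-1]). Filling the table (rows: prefixes of 'haivzwl', columns: prefixes of 'hivole'):
     ε  h  i  v  o  l  e
  ε  0  1  2  3  4  5  6
  h  1  0  1  2  3  4  5
  a  2  1  1  2  3  4  5
  i  3  2  1  2  3  4  5
  v  4  3  2  1  2  3  4
  z  5  4  3  2  2  3  4
  w  6  5  4  3  3  3  4
  l  7  6  5  4  4  3  4
The bottom-right entry gives D[7][6] = 4, so no sequence of fewer than 4 edits works. Backtracking through the table gives one optimal edit sequence (4 edits):
  haivzwl → hivzwl (del a @2)
  hivzwl → hivowl (sub z→o @4)
  hivowl → hivoll (sub w→l @5)
  hivoll → hivole (sub l→e @6)
Edit distance = 4.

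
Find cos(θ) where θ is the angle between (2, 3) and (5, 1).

With u = (2, 3), v = (5, 1):
u·v = 2·5 + 3·1 = 10 + 3 = 13.
|u| = √(2² + 3²) = √13, |v| = √(5² + 1²) = √26, so |u||v| = √(13·26) = √338.
cos θ = (u·v)/(|u||v|) = 13/√338 ≈ 0.7071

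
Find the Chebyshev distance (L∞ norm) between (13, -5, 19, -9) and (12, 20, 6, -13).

max(|x_i - y_i|) = max(|13 - 12|, |-5 - 20|, |19 - 6|, |-9 - (-13)|) = max(1, 25, 13, 4) = 25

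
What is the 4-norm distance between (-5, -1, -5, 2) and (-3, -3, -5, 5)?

(Σ|x_i - y_i|^4)^(1/4) = (|-5 - (-3)|^4 + |-1 - (-3)|^4 + |-5 - (-5)|^4 + |2 - 5|^4)^(1/4)
= (2^4 + 2^4 + 0^4 + 3^4)^(1/4) = (16 + 16 + 0 + 81)^(1/4) = (113)^(1/4) ≈ 3.2604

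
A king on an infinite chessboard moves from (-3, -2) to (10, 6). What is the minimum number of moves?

max(|x_i - y_i|) = max(|-3 - 10|, |-2 - 6|) = max(13, 8) = 13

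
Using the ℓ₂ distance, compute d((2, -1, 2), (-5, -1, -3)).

(Σ|x_i - y_i|^2)^(1/2) = (|2 - (-5)|^2 + |-1 - (-1)|^2 + |2 - (-3)|^2)^(1/2)
= (7^2 + 0^2 + 5^2)^(1/2) = (49 + 0 + 25)^(1/2) = (74)^(1/2) ≈ 8.6023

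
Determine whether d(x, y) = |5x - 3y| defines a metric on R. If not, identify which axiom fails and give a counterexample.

No. d fails symmetry: d(2, 9) = |5·2 - 3·9| = |-17| = 17, but d(9, 2) = |5·9 - 3·2| = |39| = 39. Since 17 ≠ 39, d(x,y) ≠ d(y,x) in general.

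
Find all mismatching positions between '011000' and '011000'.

Differing positions: none. Hamming distance = 0.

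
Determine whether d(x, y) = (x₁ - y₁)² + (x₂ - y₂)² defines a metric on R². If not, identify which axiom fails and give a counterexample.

No. The squared Euclidean distance fails the triangle inequality. Counterexample: x = (0, 0), y = (3, 5), z = (6, 10). d(x,z) = 6² + 10² = 136, but d(x,y) + d(y,z) = (3² + 5²) + (3² + 5²) = 34 + 34 = 68. Since 136 > 68, the triangle inequality is violated. (Note: √d, the ordinary Euclidean distance, IS a metric.)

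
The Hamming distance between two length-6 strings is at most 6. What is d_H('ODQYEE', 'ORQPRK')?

Differing positions: 2, 4, 5, 6. Hamming distance = 4. The maximum possible Hamming distance for length-6 strings is 6, so d_H/6 = 4/6 ≈ 0.6667.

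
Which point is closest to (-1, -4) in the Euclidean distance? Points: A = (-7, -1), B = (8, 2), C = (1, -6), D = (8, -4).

Distances: d(A) ≈ 6.7082, d(B) ≈ 10.8167, d(C) ≈ 2.8284, d(D) = 9. Nearest: C = (1, -6) with distance 2.8284.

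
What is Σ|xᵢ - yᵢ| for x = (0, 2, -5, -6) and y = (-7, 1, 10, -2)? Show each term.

Σ|x_i - y_i| = |0 - (-7)| + |2 - 1| + |-5 - 10| + |-6 - (-2)| = 7 + 1 + 15 + 4 = 27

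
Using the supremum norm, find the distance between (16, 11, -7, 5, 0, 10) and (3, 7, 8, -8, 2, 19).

max(|x_i - y_i|) = max(|16 - 3|, |11 - 7|, |-7 - 8|, |5 - (-8)|, |0 - 2|, |10 - 19|) = max(13, 4, 15, 13, 2, 9) = 15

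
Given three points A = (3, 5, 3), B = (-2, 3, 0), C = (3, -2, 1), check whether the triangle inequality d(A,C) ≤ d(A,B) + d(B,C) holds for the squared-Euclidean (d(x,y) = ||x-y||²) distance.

d(A,B) = 5² + 2² + 3² = 38, d(B,C) = 5² + 5² + 1² = 51, d(A,C) = 0² + 7² + 2² = 53.
d(A,C) = 53 ≤ 38 + 51 = 89. Triangle inequality is satisfied.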